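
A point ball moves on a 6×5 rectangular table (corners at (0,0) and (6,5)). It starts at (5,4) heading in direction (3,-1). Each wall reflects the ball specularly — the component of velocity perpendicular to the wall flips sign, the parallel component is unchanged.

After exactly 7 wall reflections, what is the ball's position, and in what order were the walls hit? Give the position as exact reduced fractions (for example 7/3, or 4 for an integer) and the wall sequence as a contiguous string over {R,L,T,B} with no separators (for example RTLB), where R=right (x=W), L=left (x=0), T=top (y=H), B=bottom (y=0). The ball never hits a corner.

Final position: (4,5)
Wall sequence: RLBRLRT

1. t=1/3 → R at (6,11/3); v=(-3,-1)
2. t=2 → L at (0,5/3); v=(3,-1)
3. t=5/3 → B at (5,0); v=(3,1)
4. t=1/3 → R at (6,1/3); v=(-3,1)
5. t=2 → L at (0,7/3); v=(3,1)
6. t=2 → R at (6,13/3); v=(-3,1)
7. t=2/3 → T at (4,5); v=(-3,-1)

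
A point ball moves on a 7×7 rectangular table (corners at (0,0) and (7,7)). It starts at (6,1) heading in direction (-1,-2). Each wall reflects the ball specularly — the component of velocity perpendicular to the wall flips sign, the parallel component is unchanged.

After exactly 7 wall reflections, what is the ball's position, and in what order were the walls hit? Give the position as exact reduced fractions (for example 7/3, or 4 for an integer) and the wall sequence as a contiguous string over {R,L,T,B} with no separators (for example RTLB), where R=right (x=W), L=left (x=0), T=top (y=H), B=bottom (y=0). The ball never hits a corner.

Final position: (11/2,0)
Wall sequence: BTLBTRB

1. t=1/2 → B at (11/2,0); v=(-1,2)
2. t=7/2 → T at (2,7); v=(-1,-2)
3. t=2 → L at (0,3); v=(1,-2)
4. t=3/2 → B at (3/2,0); v=(1,2)
5. t=7/2 → T at (5,7); v=(1,-2)
6. t=2 → R at (7,3); v=(-1,-2)
7. t=3/2 → B at (11/2,0); v=(-1,2)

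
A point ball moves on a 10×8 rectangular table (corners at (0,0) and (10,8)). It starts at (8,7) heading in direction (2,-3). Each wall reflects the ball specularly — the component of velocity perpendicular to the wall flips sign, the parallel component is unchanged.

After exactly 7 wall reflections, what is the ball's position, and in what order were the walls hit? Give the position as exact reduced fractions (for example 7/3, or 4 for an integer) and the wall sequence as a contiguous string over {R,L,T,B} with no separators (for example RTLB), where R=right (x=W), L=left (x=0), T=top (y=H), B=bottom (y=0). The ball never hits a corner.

1. t=1 → R at (10,4); v=(-2,-3)
2. t=4/3 → B at (22/3,0); v=(-2,3)
3. t=8/3 → T at (2,8); v=(-2,-3)
4. t=1 → L at (0,5); v=(2,-3)
5. t=5/3 → B at (10/3,0); v=(2,3)
6. t=8/3 → T at (26/3,8); v=(2,-3)
7. t=2/3 → R at (10,6); v=(-2,-3)

Final position: (10,6)
Wall sequence: RBTLBTR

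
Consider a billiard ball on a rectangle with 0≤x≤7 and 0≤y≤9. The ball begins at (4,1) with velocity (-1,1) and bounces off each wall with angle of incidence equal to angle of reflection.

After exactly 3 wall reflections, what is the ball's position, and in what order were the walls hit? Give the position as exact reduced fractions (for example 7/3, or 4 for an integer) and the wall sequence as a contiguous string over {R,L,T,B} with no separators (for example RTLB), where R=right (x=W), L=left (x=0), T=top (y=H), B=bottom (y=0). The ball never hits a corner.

1. t=4 → L at (0,5); v=(1,1)
2. t=4 → T at (4,9); v=(1,-1)
3. t=3 → R at (7,6); v=(-1,-1)

Final position: (7,6)
Wall sequence: LTR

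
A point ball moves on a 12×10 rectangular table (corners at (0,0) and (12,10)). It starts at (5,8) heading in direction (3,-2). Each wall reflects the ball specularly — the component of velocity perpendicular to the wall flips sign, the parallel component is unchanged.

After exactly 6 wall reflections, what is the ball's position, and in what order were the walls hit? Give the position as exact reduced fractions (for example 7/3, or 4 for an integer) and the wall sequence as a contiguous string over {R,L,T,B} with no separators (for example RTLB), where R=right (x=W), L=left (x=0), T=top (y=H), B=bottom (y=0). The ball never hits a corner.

1. t=7/3 → R at (12,10/3); v=(-3,-2)
2. t=5/3 → B at (7,0); v=(-3,2)
3. t=7/3 → L at (0,14/3); v=(3,2)
4. t=8/3 → T at (8,10); v=(3,-2)
5. t=4/3 → R at (12,22/3); v=(-3,-2)
6. t=11/3 → B at (1,0); v=(-3,2)

Final position: (1,0)
Wall sequence: RBLTRB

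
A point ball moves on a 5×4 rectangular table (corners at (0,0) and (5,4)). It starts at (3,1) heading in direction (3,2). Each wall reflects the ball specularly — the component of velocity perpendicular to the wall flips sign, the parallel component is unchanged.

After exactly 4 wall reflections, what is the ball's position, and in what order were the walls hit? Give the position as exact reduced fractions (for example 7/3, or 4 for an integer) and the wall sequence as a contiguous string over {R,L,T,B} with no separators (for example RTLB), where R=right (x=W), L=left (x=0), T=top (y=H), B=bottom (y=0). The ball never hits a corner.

1. t=2/3 → R at (5,7/3); v=(-3,2)
2. t=5/6 → T at (5/2,4); v=(-3,-2)
3. t=5/6 → L at (0,7/3); v=(3,-2)
4. t=7/6 → B at (7/2,0); v=(3,2)

Final position: (7/2,0)
Wall sequence: RTLB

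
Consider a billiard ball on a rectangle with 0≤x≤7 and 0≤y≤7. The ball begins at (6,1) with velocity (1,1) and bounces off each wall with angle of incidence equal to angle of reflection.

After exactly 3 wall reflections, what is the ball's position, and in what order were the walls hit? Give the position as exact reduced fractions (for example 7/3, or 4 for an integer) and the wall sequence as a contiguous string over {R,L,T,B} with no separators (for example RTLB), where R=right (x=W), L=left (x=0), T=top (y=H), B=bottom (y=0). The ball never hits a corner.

Final position: (0,5)
Wall sequence: RTL

1. t=1 → R at (7,2); v=(-1,1)
2. t=5 → T at (2,7); v=(-1,-1)
3. t=2 → L at (0,5); v=(1,-1)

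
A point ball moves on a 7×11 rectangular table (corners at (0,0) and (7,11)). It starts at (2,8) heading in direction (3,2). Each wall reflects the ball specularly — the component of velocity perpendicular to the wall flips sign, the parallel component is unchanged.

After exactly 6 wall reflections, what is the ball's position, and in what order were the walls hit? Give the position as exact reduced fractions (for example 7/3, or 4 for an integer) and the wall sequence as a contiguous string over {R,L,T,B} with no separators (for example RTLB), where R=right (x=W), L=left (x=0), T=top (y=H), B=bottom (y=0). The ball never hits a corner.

1. t=3/2 → T at (13/2,11); v=(3,-2)
2. t=1/6 → R at (7,32/3); v=(-3,-2)
3. t=7/3 → L at (0,6); v=(3,-2)
4. t=7/3 → R at (7,4/3); v=(-3,-2)
5. t=2/3 → B at (5,0); v=(-3,2)
6. t=5/3 → L at (0,10/3); v=(3,2)

Final position: (0,10/3)
Wall sequence: TRLRBL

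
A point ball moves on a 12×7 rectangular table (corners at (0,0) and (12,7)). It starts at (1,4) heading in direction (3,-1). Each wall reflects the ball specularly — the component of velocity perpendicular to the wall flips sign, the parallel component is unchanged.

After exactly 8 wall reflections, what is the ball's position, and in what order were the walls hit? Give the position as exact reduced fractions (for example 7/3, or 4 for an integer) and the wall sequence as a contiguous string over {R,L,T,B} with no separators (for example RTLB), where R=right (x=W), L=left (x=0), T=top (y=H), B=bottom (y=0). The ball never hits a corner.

Final position: (12,5/3)
Wall sequence: RBLTRLBR

1. t=11/3 → R at (12,1/3); v=(-3,-1)
2. t=1/3 → B at (11,0); v=(-3,1)
3. t=11/3 → L at (0,11/3); v=(3,1)
4. t=10/3 → T at (10,7); v=(3,-1)
5. t=2/3 → R at (12,19/3); v=(-3,-1)
6. t=4 → L at (0,7/3); v=(3,-1)
7. t=7/3 → B at (7,0); v=(3,1)
8. t=5/3 → R at (12,5/3); v=(-3,1)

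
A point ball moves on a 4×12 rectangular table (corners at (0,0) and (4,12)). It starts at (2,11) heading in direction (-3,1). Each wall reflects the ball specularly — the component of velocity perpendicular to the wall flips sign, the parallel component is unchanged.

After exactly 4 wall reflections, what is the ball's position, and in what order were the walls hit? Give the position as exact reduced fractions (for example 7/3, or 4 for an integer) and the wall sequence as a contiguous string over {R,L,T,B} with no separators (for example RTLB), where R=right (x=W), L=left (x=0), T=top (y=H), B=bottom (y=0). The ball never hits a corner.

1. t=2/3 → L at (0,35/3); v=(3,1)
2. t=1/3 → T at (1,12); v=(3,-1)
3. t=1 → R at (4,11); v=(-3,-1)
4. t=4/3 → L at (0,29/3); v=(3,-1)

Final position: (0,29/3)
Wall sequence: LTRL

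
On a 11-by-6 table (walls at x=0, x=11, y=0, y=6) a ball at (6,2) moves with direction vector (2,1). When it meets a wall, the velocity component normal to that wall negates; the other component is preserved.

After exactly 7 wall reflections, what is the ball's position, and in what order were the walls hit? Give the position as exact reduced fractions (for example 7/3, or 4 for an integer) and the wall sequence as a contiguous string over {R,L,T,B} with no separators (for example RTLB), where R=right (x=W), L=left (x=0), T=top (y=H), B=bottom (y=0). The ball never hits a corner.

Final position: (0,3)
Wall sequence: RTLBRTL

1. t=5/2 → R at (11,9/2); v=(-2,1)
2. t=3/2 → T at (8,6); v=(-2,-1)
3. t=4 → L at (0,2); v=(2,-1)
4. t=2 → B at (4,0); v=(2,1)
5. t=7/2 → R at (11,7/2); v=(-2,1)
6. t=5/2 → T at (6,6); v=(-2,-1)
7. t=3 → L at (0,3); v=(2,-1)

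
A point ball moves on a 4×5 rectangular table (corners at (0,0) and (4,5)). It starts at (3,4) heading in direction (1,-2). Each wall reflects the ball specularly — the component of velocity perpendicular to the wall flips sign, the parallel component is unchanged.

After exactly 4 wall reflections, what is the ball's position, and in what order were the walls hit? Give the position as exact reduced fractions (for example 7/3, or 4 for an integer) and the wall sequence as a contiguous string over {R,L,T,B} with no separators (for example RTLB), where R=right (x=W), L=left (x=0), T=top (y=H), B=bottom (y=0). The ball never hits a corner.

Final position: (0,4)
Wall sequence: RBTL

1. t=1 → R at (4,2); v=(-1,-2)
2. t=1 → B at (3,0); v=(-1,2)
3. t=5/2 → T at (1/2,5); v=(-1,-2)
4. t=1/2 → L at (0,4); v=(1,-2)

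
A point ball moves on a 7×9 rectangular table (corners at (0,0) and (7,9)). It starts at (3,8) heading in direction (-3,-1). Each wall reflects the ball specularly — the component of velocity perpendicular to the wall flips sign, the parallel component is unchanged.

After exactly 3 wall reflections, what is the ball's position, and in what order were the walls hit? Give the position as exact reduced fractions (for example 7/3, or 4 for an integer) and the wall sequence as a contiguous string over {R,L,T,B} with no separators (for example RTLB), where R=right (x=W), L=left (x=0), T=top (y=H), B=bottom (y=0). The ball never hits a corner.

Final position: (0,7/3)
Wall sequence: LRL

1. t=1 → L at (0,7); v=(3,-1)
2. t=7/3 → R at (7,14/3); v=(-3,-1)
3. t=7/3 → L at (0,7/3); v=(3,-1)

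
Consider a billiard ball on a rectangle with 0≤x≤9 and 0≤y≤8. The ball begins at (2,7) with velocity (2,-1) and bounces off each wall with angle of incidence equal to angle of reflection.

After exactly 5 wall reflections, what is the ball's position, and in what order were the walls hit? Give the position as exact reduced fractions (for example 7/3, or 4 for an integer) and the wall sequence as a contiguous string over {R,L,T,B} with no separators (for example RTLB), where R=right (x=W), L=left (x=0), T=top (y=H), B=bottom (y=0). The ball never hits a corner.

Final position: (4,8)
Wall sequence: RBLRT

1. t=7/2 → R at (9,7/2); v=(-2,-1)
2. t=7/2 → B at (2,0); v=(-2,1)
3. t=1 → L at (0,1); v=(2,1)
4. t=9/2 → R at (9,11/2); v=(-2,1)
5. t=5/2 → T at (4,8); v=(-2,-1)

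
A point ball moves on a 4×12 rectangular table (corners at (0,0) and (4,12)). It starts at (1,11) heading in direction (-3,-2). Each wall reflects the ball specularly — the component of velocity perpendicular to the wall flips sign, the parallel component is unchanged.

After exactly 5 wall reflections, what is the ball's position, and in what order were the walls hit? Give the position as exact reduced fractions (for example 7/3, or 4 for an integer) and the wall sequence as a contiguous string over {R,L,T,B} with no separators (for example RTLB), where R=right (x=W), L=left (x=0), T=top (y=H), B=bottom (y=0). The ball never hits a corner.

Final position: (1/2,0)
Wall sequence: LRLRB

1. t=1/3 → L at (0,31/3); v=(3,-2)
2. t=4/3 → R at (4,23/3); v=(-3,-2)
3. t=4/3 → L at (0,5); v=(3,-2)
4. t=4/3 → R at (4,7/3); v=(-3,-2)
5. t=7/6 → B at (1/2,0); v=(-3,2)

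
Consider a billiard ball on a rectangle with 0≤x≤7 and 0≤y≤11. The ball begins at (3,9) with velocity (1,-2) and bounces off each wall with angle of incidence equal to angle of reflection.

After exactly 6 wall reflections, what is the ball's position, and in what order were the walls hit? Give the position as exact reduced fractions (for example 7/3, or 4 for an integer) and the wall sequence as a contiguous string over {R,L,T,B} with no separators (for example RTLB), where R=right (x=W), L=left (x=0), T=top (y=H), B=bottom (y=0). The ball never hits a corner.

Final position: (7,5)
Wall sequence: RBTLBR

1. t=4 → R at (7,1); v=(-1,-2)
2. t=1/2 → B at (13/2,0); v=(-1,2)
3. t=11/2 → T at (1,11); v=(-1,-2)
4. t=1 → L at (0,9); v=(1,-2)
5. t=9/2 → B at (9/2,0); v=(1,2)
6. t=5/2 → R at (7,5); v=(-1,2)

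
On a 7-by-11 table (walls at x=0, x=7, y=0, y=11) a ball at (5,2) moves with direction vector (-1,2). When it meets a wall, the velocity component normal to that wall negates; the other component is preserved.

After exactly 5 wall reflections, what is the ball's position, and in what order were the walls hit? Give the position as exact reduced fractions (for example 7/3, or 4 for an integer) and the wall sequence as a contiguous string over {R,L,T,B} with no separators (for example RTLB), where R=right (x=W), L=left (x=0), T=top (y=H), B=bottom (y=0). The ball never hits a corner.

1. t=9/2 → T at (1/2,11); v=(-1,-2)
2. t=1/2 → L at (0,10); v=(1,-2)
3. t=5 → B at (5,0); v=(1,2)
4. t=2 → R at (7,4); v=(-1,2)
5. t=7/2 → T at (7/2,11); v=(-1,-2)

Final position: (7/2,11)
Wall sequence: TLBRT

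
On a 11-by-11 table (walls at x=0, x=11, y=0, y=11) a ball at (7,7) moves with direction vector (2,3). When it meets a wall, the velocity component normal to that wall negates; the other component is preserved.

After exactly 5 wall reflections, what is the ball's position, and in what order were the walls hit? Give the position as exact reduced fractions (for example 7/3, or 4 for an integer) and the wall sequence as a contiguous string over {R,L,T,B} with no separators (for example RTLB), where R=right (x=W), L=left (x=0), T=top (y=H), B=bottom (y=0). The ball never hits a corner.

1. t=4/3 → T at (29/3,11); v=(2,-3)
2. t=2/3 → R at (11,9); v=(-2,-3)
3. t=3 → B at (5,0); v=(-2,3)
4. t=5/2 → L at (0,15/2); v=(2,3)
5. t=7/6 → T at (7/3,11); v=(2,-3)

Final position: (7/3,11)
Wall sequence: TRBLT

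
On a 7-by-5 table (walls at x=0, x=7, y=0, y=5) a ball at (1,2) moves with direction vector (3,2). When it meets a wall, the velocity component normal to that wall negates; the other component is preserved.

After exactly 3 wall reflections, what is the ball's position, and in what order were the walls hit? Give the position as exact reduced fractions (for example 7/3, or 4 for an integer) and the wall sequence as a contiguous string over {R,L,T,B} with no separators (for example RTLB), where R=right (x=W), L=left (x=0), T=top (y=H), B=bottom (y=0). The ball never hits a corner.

Final position: (1,0)
Wall sequence: TRB

1. t=3/2 → T at (11/2,5); v=(3,-2)
2. t=1/2 → R at (7,4); v=(-3,-2)
3. t=2 → B at (1,0); v=(-3,2)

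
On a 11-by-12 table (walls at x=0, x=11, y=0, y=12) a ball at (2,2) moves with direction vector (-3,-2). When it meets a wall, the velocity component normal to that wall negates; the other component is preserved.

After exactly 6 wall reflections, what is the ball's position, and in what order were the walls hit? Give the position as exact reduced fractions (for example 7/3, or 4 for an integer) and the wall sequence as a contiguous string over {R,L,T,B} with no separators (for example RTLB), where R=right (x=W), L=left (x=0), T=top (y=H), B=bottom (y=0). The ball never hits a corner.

1. t=2/3 → L at (0,2/3); v=(3,-2)
2. t=1/3 → B at (1,0); v=(3,2)
3. t=10/3 → R at (11,20/3); v=(-3,2)
4. t=8/3 → T at (3,12); v=(-3,-2)
5. t=1 → L at (0,10); v=(3,-2)
6. t=11/3 → R at (11,8/3); v=(-3,-2)

Final position: (11,8/3)
Wall sequence: LBRTLR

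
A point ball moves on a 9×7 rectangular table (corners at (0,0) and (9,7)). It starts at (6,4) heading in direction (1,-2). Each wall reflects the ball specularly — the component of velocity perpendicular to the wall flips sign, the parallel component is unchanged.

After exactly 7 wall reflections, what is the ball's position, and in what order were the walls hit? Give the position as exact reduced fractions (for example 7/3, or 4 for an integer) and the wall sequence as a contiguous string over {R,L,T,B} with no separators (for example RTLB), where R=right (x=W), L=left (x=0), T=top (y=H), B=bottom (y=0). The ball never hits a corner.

1. t=2 → B at (8,0); v=(1,2)
2. t=1 → R at (9,2); v=(-1,2)
3. t=5/2 → T at (13/2,7); v=(-1,-2)
4. t=7/2 → B at (3,0); v=(-1,2)
5. t=3 → L at (0,6); v=(1,2)
6. t=1/2 → T at (1/2,7); v=(1,-2)
7. t=7/2 → B at (4,0); v=(1,2)

Final position: (4,0)
Wall sequence: BRTBLTB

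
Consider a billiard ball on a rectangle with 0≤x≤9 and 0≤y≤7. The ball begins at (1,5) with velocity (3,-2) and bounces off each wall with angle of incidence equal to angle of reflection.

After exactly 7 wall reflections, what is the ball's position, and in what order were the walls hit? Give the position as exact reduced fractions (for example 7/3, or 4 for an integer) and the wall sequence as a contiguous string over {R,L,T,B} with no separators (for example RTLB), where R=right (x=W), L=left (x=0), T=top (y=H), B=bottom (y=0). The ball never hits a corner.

Final position: (0,13/3)
Wall sequence: BRLTRBL

1. t=5/2 → B at (17/2,0); v=(3,2)
2. t=1/6 → R at (9,1/3); v=(-3,2)
3. t=3 → L at (0,19/3); v=(3,2)
4. t=1/3 → T at (1,7); v=(3,-2)
5. t=8/3 → R at (9,5/3); v=(-3,-2)
6. t=5/6 → B at (13/2,0); v=(-3,2)
7. t=13/6 → L at (0,13/3); v=(3,2)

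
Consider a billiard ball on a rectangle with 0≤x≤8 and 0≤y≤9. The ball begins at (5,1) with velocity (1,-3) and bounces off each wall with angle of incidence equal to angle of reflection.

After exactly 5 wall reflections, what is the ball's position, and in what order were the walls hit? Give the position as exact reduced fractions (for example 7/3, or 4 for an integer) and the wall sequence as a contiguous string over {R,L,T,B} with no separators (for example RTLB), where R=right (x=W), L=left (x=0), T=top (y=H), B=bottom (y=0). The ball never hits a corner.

Final position: (5/3,9)
Wall sequence: BRTBT

1. t=1/3 → B at (16/3,0); v=(1,3)
2. t=8/3 → R at (8,8); v=(-1,3)
3. t=1/3 → T at (23/3,9); v=(-1,-3)
4. t=3 → B at (14/3,0); v=(-1,3)
5. t=3 → T at (5/3,9); v=(-1,-3)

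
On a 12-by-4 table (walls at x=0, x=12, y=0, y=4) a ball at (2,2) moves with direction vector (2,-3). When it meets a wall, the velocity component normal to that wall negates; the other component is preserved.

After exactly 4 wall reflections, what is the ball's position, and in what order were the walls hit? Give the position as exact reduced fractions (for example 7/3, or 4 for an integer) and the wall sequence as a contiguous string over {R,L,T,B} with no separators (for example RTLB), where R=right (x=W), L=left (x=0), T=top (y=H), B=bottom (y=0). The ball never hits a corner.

1. t=2/3 → B at (10/3,0); v=(2,3)
2. t=4/3 → T at (6,4); v=(2,-3)
3. t=4/3 → B at (26/3,0); v=(2,3)
4. t=4/3 → T at (34/3,4); v=(2,-3)

Final position: (34/3,4)
Wall sequence: BTBT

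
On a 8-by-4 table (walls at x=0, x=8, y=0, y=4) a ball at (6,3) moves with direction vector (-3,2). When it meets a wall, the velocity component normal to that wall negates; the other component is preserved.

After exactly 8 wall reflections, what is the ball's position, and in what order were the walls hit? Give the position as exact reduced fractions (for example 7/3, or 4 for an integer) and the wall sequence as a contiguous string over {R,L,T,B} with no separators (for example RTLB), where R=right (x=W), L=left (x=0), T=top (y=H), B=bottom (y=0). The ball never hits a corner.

Final position: (7/2,4)
Wall sequence: TLBTRBLT

1. t=1/2 → T at (9/2,4); v=(-3,-2)
2. t=3/2 → L at (0,1); v=(3,-2)
3. t=1/2 → B at (3/2,0); v=(3,2)
4. t=2 → T at (15/2,4); v=(3,-2)
5. t=1/6 → R at (8,11/3); v=(-3,-2)
6. t=11/6 → B at (5/2,0); v=(-3,2)
7. t=5/6 → L at (0,5/3); v=(3,2)
8. t=7/6 → T at (7/2,4); v=(3,-2)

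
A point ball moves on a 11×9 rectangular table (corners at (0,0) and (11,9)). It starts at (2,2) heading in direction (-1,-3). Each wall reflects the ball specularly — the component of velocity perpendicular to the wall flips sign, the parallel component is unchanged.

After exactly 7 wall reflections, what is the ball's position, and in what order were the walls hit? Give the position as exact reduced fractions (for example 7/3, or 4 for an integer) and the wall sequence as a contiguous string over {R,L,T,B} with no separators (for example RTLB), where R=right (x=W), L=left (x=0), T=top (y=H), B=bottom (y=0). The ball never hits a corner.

1. t=2/3 → B at (4/3,0); v=(-1,3)
2. t=4/3 → L at (0,4); v=(1,3)
3. t=5/3 → T at (5/3,9); v=(1,-3)
4. t=3 → B at (14/3,0); v=(1,3)
5. t=3 → T at (23/3,9); v=(1,-3)
6. t=3 → B at (32/3,0); v=(1,3)
7. t=1/3 → R at (11,1); v=(-1,3)

Final position: (11,1)
Wall sequence: BLTBTBR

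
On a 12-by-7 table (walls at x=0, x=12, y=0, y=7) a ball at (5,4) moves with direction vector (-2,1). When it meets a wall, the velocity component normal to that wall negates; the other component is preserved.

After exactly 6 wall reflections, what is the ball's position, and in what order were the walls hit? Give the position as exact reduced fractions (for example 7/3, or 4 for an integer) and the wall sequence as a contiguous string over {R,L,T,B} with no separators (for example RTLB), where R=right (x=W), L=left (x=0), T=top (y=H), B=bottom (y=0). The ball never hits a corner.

1. t=5/2 → L at (0,13/2); v=(2,1)
2. t=1/2 → T at (1,7); v=(2,-1)
3. t=11/2 → R at (12,3/2); v=(-2,-1)
4. t=3/2 → B at (9,0); v=(-2,1)
5. t=9/2 → L at (0,9/2); v=(2,1)
6. t=5/2 → T at (5,7); v=(2,-1)

Final position: (5,7)
Wall sequence: LTRBLT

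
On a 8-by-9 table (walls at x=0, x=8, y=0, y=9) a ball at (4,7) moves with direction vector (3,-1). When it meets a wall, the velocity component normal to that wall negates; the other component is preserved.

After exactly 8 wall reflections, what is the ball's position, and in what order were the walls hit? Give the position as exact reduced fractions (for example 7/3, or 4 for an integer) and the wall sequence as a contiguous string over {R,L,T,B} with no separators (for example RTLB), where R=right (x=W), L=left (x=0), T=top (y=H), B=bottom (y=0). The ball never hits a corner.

1. t=4/3 → R at (8,17/3); v=(-3,-1)
2. t=8/3 → L at (0,3); v=(3,-1)
3. t=8/3 → R at (8,1/3); v=(-3,-1)
4. t=1/3 → B at (7,0); v=(-3,1)
5. t=7/3 → L at (0,7/3); v=(3,1)
6. t=8/3 → R at (8,5); v=(-3,1)
7. t=8/3 → L at (0,23/3); v=(3,1)
8. t=4/3 → T at (4,9); v=(3,-1)

Final position: (4,9)
Wall sequence: RLRBLRLT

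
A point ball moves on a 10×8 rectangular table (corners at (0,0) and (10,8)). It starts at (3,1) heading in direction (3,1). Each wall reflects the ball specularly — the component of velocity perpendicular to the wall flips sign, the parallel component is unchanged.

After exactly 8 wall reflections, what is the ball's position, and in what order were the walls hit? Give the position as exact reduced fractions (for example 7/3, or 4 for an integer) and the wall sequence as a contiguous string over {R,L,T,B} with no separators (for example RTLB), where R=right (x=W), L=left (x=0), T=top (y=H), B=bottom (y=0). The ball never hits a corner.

Final position: (0,4)
Wall sequence: RLTRLBRL

1. t=7/3 → R at (10,10/3); v=(-3,1)
2. t=10/3 → L at (0,20/3); v=(3,1)
3. t=4/3 → T at (4,8); v=(3,-1)
4. t=2 → R at (10,6); v=(-3,-1)
5. t=10/3 → L at (0,8/3); v=(3,-1)
6. t=8/3 → B at (8,0); v=(3,1)
7. t=2/3 → R at (10,2/3); v=(-3,1)
8. t=10/3 → L at (0,4); v=(3,1)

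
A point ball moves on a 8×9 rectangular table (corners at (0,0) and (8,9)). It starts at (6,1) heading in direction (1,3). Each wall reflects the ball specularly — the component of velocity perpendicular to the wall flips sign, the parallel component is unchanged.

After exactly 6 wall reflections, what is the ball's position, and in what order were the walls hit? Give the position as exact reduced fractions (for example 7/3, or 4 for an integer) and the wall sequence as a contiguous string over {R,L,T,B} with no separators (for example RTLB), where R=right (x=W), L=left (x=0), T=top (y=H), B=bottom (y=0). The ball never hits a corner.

Final position: (5/3,0)
Wall sequence: RTBTLB

1. t=2 → R at (8,7); v=(-1,3)
2. t=2/3 → T at (22/3,9); v=(-1,-3)
3. t=3 → B at (13/3,0); v=(-1,3)
4. t=3 → T at (4/3,9); v=(-1,-3)
5. t=4/3 → L at (0,5); v=(1,-3)
6. t=5/3 → B at (5/3,0); v=(1,3)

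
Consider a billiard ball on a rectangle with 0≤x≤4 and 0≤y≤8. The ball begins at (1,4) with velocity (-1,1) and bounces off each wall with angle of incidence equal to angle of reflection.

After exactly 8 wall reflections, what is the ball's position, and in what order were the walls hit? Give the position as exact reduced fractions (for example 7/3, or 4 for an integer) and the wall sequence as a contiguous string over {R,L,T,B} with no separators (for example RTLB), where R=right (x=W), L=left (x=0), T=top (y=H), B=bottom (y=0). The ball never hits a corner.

Final position: (3,8)
Wall sequence: LTRLBRLT

1. t=1 → L at (0,5); v=(1,1)
2. t=3 → T at (3,8); v=(1,-1)
3. t=1 → R at (4,7); v=(-1,-1)
4. t=4 → L at (0,3); v=(1,-1)
5. t=3 → B at (3,0); v=(1,1)
6. t=1 → R at (4,1); v=(-1,1)
7. t=4 → L at (0,5); v=(1,1)
8. t=3 → T at (3,8); v=(1,-1)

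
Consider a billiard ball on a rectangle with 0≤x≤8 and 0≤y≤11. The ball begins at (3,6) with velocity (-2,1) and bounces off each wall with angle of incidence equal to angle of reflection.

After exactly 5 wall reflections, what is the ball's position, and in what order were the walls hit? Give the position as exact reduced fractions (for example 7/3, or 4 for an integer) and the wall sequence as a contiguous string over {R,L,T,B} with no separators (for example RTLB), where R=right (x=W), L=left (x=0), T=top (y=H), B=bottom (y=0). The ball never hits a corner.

1. t=3/2 → L at (0,15/2); v=(2,1)
2. t=7/2 → T at (7,11); v=(2,-1)
3. t=1/2 → R at (8,21/2); v=(-2,-1)
4. t=4 → L at (0,13/2); v=(2,-1)
5. t=4 → R at (8,5/2); v=(-2,-1)

Final position: (8,5/2)
Wall sequence: LTRLR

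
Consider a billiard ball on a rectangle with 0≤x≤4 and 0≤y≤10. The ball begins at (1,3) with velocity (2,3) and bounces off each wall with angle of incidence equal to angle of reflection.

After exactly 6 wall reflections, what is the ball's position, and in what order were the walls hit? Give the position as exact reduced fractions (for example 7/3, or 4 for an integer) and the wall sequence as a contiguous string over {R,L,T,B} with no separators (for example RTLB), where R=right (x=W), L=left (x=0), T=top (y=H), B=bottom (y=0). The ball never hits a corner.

1. t=3/2 → R at (4,15/2); v=(-2,3)
2. t=5/6 → T at (7/3,10); v=(-2,-3)
3. t=7/6 → L at (0,13/2); v=(2,-3)
4. t=2 → R at (4,1/2); v=(-2,-3)
5. t=1/6 → B at (11/3,0); v=(-2,3)
6. t=11/6 → L at (0,11/2); v=(2,3)

Final position: (0,11/2)
Wall sequence: RTLRBL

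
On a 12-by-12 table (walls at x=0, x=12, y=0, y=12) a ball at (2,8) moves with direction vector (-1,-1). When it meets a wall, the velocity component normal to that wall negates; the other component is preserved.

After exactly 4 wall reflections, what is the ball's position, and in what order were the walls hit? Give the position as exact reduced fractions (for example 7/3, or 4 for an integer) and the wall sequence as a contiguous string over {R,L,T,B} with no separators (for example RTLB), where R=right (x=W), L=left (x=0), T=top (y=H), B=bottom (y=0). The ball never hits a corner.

Final position: (6,12)
Wall sequence: LBRT

1. t=2 → L at (0,6); v=(1,-1)
2. t=6 → B at (6,0); v=(1,1)
3. t=6 → R at (12,6); v=(-1,1)
4. t=6 → T at (6,12); v=(-1,-1)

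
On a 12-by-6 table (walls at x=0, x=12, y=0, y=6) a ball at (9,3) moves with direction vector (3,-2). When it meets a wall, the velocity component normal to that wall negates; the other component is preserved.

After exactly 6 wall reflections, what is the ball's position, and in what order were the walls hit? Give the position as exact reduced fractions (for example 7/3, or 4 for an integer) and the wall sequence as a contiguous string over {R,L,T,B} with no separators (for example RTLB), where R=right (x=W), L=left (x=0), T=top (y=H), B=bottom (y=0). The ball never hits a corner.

Final position: (12,3)
Wall sequence: RBTLBR

1. t=1 → R at (12,1); v=(-3,-2)
2. t=1/2 → B at (21/2,0); v=(-3,2)
3. t=3 → T at (3/2,6); v=(-3,-2)
4. t=1/2 → L at (0,5); v=(3,-2)
5. t=5/2 → B at (15/2,0); v=(3,2)
6. t=3/2 → R at (12,3); v=(-3,2)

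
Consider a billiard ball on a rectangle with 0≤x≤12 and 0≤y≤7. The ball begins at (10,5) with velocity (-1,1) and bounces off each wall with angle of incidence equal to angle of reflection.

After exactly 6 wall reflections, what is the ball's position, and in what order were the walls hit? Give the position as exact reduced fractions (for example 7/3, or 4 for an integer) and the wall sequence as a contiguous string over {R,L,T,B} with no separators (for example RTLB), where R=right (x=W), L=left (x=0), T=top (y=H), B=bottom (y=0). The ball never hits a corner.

Final position: (11,0)
Wall sequence: TBLTRB

1. t=2 → T at (8,7); v=(-1,-1)
2. t=7 → B at (1,0); v=(-1,1)
3. t=1 → L at (0,1); v=(1,1)
4. t=6 → T at (6,7); v=(1,-1)
5. t=6 → R at (12,1); v=(-1,-1)
6. t=1 → B at (11,0); v=(-1,1)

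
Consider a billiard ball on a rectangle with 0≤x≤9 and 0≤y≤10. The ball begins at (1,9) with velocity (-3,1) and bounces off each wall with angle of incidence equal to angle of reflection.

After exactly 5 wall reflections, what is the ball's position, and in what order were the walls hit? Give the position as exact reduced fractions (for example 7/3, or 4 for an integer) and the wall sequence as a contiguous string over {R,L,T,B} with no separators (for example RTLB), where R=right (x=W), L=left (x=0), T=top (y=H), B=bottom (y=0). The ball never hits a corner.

1. t=1/3 → L at (0,28/3); v=(3,1)
2. t=2/3 → T at (2,10); v=(3,-1)
3. t=7/3 → R at (9,23/3); v=(-3,-1)
4. t=3 → L at (0,14/3); v=(3,-1)
5. t=3 → R at (9,5/3); v=(-3,-1)

Final position: (9,5/3)
Wall sequence: LTRLR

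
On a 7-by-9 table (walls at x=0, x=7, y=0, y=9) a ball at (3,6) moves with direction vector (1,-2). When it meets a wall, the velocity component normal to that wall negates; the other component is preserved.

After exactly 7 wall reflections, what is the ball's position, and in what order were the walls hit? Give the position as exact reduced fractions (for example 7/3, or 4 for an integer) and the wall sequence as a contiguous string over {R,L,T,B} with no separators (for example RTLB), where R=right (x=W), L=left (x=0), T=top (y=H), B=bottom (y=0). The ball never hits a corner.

1. t=3 → B at (6,0); v=(1,2)
2. t=1 → R at (7,2); v=(-1,2)
3. t=7/2 → T at (7/2,9); v=(-1,-2)
4. t=7/2 → L at (0,2); v=(1,-2)
5. t=1 → B at (1,0); v=(1,2)
6. t=9/2 → T at (11/2,9); v=(1,-2)
7. t=3/2 → R at (7,6); v=(-1,-2)

Final position: (7,6)
Wall sequence: BRTLBTR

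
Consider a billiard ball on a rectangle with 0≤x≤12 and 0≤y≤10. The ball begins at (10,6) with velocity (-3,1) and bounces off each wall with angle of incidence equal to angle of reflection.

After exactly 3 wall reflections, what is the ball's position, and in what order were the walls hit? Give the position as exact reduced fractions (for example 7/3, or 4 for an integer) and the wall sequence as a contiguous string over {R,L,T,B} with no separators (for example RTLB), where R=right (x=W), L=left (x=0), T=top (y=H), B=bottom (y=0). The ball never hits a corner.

1. t=10/3 → L at (0,28/3); v=(3,1)
2. t=2/3 → T at (2,10); v=(3,-1)
3. t=10/3 → R at (12,20/3); v=(-3,-1)

Final position: (12,20/3)
Wall sequence: LTR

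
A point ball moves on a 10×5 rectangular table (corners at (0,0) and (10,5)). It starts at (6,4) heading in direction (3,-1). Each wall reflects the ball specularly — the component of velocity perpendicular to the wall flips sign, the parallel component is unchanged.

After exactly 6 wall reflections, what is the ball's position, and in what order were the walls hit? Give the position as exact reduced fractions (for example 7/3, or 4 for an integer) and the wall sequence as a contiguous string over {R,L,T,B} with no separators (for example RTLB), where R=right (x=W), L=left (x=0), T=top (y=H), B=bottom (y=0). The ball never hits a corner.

Final position: (0,8/3)
Wall sequence: RBLRTL

1. t=4/3 → R at (10,8/3); v=(-3,-1)
2. t=8/3 → B at (2,0); v=(-3,1)
3. t=2/3 → L at (0,2/3); v=(3,1)
4. t=10/3 → R at (10,4); v=(-3,1)
5. t=1 → T at (7,5); v=(-3,-1)
6. t=7/3 → L at (0,8/3); v=(3,-1)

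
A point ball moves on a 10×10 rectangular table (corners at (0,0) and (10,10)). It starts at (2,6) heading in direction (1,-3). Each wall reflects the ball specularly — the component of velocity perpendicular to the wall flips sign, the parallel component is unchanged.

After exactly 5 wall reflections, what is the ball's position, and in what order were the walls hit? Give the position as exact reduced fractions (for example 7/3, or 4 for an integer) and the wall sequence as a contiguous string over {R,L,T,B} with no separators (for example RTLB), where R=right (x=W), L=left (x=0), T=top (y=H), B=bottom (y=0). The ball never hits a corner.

1. t=2 → B at (4,0); v=(1,3)
2. t=10/3 → T at (22/3,10); v=(1,-3)
3. t=8/3 → R at (10,2); v=(-1,-3)
4. t=2/3 → B at (28/3,0); v=(-1,3)
5. t=10/3 → T at (6,10); v=(-1,-3)

Final position: (6,10)
Wall sequence: BTRBT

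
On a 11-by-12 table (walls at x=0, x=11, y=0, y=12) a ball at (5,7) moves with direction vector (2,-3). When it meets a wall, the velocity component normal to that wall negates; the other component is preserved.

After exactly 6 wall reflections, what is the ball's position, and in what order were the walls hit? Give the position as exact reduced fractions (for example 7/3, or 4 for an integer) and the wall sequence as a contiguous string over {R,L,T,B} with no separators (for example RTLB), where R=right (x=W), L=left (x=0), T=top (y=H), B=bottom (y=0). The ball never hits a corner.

Final position: (11,11)
Wall sequence: BRTLBR

1. t=7/3 → B at (29/3,0); v=(2,3)
2. t=2/3 → R at (11,2); v=(-2,3)
3. t=10/3 → T at (13/3,12); v=(-2,-3)
4. t=13/6 → L at (0,11/2); v=(2,-3)
5. t=11/6 → B at (11/3,0); v=(2,3)
6. t=11/3 → R at (11,11); v=(-2,3)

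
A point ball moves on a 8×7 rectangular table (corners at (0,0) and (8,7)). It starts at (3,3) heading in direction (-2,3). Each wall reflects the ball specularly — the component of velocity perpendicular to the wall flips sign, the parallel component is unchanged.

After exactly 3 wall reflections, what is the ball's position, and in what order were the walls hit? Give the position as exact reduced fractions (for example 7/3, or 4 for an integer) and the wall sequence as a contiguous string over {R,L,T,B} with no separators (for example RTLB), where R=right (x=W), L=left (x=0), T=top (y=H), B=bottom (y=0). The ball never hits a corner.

Final position: (13/3,0)
Wall sequence: TLB

1. t=4/3 → T at (1/3,7); v=(-2,-3)
2. t=1/6 → L at (0,13/2); v=(2,-3)
3. t=13/6 → B at (13/3,0); v=(2,3)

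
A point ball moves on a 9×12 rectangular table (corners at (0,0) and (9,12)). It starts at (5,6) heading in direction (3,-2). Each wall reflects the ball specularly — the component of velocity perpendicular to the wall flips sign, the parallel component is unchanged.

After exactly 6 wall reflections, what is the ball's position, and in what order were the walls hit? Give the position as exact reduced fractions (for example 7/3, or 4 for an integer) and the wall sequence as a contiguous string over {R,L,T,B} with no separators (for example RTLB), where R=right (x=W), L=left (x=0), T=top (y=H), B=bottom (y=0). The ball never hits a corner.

1. t=4/3 → R at (9,10/3); v=(-3,-2)
2. t=5/3 → B at (4,0); v=(-3,2)
3. t=4/3 → L at (0,8/3); v=(3,2)
4. t=3 → R at (9,26/3); v=(-3,2)
5. t=5/3 → T at (4,12); v=(-3,-2)
6. t=4/3 → L at (0,28/3); v=(3,-2)

Final position: (0,28/3)
Wall sequence: RBLRTL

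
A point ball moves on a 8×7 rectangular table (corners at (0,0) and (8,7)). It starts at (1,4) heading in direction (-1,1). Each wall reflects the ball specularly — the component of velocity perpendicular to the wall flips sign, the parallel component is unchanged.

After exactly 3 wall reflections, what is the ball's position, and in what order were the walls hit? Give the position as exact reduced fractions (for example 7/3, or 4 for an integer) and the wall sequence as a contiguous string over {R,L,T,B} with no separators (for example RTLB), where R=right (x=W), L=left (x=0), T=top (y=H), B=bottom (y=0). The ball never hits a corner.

1. t=1 → L at (0,5); v=(1,1)
2. t=2 → T at (2,7); v=(1,-1)
3. t=6 → R at (8,1); v=(-1,-1)

Final position: (8,1)
Wall sequence: LTR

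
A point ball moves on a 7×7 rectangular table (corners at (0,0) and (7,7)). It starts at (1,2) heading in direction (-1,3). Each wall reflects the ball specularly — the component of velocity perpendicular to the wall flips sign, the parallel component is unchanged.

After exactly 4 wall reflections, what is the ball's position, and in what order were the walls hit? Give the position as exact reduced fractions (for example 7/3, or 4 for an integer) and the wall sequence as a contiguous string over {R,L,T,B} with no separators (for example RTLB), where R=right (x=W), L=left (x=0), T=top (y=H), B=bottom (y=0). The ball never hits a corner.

1. t=1 → L at (0,5); v=(1,3)
2. t=2/3 → T at (2/3,7); v=(1,-3)
3. t=7/3 → B at (3,0); v=(1,3)
4. t=7/3 → T at (16/3,7); v=(1,-3)

Final position: (16/3,7)
Wall sequence: LTBT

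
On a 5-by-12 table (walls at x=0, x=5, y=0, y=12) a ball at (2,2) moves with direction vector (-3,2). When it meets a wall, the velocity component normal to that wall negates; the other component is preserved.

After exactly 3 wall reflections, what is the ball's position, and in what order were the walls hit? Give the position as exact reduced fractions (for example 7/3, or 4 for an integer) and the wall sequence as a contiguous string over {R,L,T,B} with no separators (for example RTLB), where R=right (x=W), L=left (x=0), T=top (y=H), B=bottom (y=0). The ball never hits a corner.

Final position: (0,10)
Wall sequence: LRL

1. t=2/3 → L at (0,10/3); v=(3,2)
2. t=5/3 → R at (5,20/3); v=(-3,2)
3. t=5/3 → L at (0,10); v=(3,2)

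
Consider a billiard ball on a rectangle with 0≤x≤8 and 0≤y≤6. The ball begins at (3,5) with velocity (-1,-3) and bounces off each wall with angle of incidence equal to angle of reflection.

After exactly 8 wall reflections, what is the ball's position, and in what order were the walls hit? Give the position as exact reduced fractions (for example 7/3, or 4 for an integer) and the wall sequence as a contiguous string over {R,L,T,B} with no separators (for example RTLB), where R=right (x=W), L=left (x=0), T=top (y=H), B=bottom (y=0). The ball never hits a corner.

1. t=5/3 → B at (4/3,0); v=(-1,3)
2. t=4/3 → L at (0,4); v=(1,3)
3. t=2/3 → T at (2/3,6); v=(1,-3)
4. t=2 → B at (8/3,0); v=(1,3)
5. t=2 → T at (14/3,6); v=(1,-3)
6. t=2 → B at (20/3,0); v=(1,3)
7. t=4/3 → R at (8,4); v=(-1,3)
8. t=2/3 → T at (22/3,6); v=(-1,-3)

Final position: (22/3,6)
Wall sequence: BLTBTBRT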